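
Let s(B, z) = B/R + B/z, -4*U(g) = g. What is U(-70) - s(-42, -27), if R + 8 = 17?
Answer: 371/18 ≈ 20.611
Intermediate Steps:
R = 9 (R = -8 + 17 = 9)
U(g) = -g/4
s(B, z) = B/9 + B/z
U(-70) - s(-42, -27) = -¼*(-70) - ((⅑)*(-42) - 42/(-27)) = 35/2 - (-14/3 - 42*(-1/27)) = 35/2 - (-14/3 + 14/9) = 35/2 - 1*(-28/9) = 35/2 + 28/9 = 371/18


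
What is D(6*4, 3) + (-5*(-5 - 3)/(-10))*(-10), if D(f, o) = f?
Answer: 64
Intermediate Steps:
D(6*4, 3) + (-5*(-5 - 3)/(-10))*(-10) = 6*4 + (-5*(-5 - 3)/(-10))*(-10) = 24 + (-5*(-8)*(-1/10))*(-10) = 24 + (40*(-1/10))*(-10) = 24 - 4*(-10) = 24 + 40 = 64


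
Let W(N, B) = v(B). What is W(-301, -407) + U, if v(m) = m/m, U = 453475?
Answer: 453476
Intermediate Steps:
v(m) = 1
W(N, B) = 1
W(-301, -407) + U = 1 + 453475 = 453476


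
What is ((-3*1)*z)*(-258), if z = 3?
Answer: 2322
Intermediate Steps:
((-3*1)*z)*(-258) = (-3*1*3)*(-258) = -3*3*(-258) = -9*(-258) = 2322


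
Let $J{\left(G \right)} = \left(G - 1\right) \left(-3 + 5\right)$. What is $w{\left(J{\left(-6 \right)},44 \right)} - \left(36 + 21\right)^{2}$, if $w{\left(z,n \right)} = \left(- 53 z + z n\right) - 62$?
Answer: $-3185$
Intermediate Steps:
$J{\left(G \right)} = -2 + 2 G$ ($J{\left(G \right)} = \left(-1 + G\right) 2 = -2 + 2 G$)
$w{\left(z,n \right)} = -62 - 53 z + n z$ ($w{\left(z,n \right)} = \left(- 53 z + n z\right) - 62 = -62 - 53 z + n z$)
$w{\left(J{\left(-6 \right)},44 \right)} - \left(36 + 21\right)^{2} = \left(-62 - 53 \left(-2 + 2 \left(-6\right)\right) + 44 \left(-2 + 2 \left(-6\right)\right)\right) - \left(36 + 21\right)^{2} = \left(-62 - 53 \left(-2 - 12\right) + 44 \left(-2 - 12\right)\right) - 57^{2} = \left(-62 - -742 + 44 \left(-14\right)\right) - 3249 = \left(-62 + 742 - 616\right) - 3249 = 64 - 3249 = -3185$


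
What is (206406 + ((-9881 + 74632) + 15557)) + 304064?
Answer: 590778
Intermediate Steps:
(206406 + ((-9881 + 74632) + 15557)) + 304064 = (206406 + (64751 + 15557)) + 304064 = (206406 + 80308) + 304064 = 286714 + 304064 = 590778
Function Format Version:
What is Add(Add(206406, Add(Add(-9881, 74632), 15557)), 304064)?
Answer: 590778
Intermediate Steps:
Add(Add(206406, Add(Add(-9881, 74632), 15557)), 304064) = Add(Add(206406, Add(64751, 15557)), 304064) = Add(Add(206406, 80308), 304064) = Add(286714, 304064) = 590778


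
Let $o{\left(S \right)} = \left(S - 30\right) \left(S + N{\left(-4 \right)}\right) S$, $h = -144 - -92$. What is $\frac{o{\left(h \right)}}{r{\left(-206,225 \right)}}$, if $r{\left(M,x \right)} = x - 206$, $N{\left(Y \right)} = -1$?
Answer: $- \frac{225992}{19} \approx -11894.0$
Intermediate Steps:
$h = -52$ ($h = -144 + 92 = -52$)
$r{\left(M,x \right)} = -206 + x$
$o{\left(S \right)} = S \left(-1 + S\right) \left(-30 + S\right)$ ($o{\left(S \right)} = \left(S - 30\right) \left(S - 1\right) S = \left(-30 + S\right) \left(-1 + S\right) S = \left(-1 + S\right) \left(-30 + S\right) S = S \left(-1 + S\right) \left(-30 + S\right)$)
$\frac{o{\left(h \right)}}{r{\left(-206,225 \right)}} = \frac{\left(-52\right) \left(30 + \left(-52\right)^{2} - -1612\right)}{-206 + 225} = \frac{\left(-52\right) \left(30 + 2704 + 1612\right)}{19} = \left(-52\right) 4346 \cdot \frac{1}{19} = \left(-225992\right) \frac{1}{19} = - \frac{225992}{19}$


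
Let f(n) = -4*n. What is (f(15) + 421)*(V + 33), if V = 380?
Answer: 149093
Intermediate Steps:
(f(15) + 421)*(V + 33) = (-4*15 + 421)*(380 + 33) = (-60 + 421)*413 = 361*413 = 149093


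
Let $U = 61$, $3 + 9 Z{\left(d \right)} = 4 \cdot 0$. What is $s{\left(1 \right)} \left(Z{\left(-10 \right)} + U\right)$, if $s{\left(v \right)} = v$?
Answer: $\frac{182}{3} \approx 60.667$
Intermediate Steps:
$Z{\left(d \right)} = - \frac{1}{3}$ ($Z{\left(d \right)} = - \frac{1}{3} + \frac{4 \cdot 0}{9} = - \frac{1}{3} + \frac{1}{9} \cdot 0 = - \frac{1}{3} + 0 = - \frac{1}{3}$)
$s{\left(1 \right)} \left(Z{\left(-10 \right)} + U\right) = 1 \left(- \frac{1}{3} + 61\right) = 1 \cdot \frac{182}{3} = \frac{182}{3}$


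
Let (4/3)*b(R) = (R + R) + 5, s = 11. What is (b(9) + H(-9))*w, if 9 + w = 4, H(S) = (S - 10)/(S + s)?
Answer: -155/4 ≈ -38.750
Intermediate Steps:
H(S) = (-10 + S)/(11 + S) (H(S) = (S - 10)/(S + 11) = (-10 + S)/(11 + S))
b(R) = 15/4 + 3*R/2 (b(R) = 3*((R + R) + 5)/4 = 3*(2*R + 5)/4 = 3*(5 + 2*R)/4 = 15/4 + 3*R/2)
w = -5 (w = -9 + 4 = -5)
(b(9) + H(-9))*w = ((15/4 + (3/2)*9) + (-10 - 9)/(11 - 9))*(-5) = ((15/4 + 27/2) - 19/2)*(-5) = (69/4 + (½)*(-19))*(-5) = (69/4 - 19/2)*(-5) = (31/4)*(-5) = -155/4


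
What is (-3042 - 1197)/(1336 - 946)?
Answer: -1413/130 ≈ -10.869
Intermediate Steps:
(-3042 - 1197)/(1336 - 946) = -4239/390 = -4239*1/390 = -1413/130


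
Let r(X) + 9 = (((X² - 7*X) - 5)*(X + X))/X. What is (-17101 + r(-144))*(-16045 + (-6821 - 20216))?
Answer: -1135986176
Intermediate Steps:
r(X) = -19 - 14*X + 2*X² (r(X) = -9 + (((X² - 7*X) - 5)*(X + X))/X = -9 + ((-5 + X² - 7*X)*(2*X))/X = -9 + (2*X*(-5 + X² - 7*X))/X = -9 + (-10 - 14*X + 2*X²) = -19 - 14*X + 2*X²)
(-17101 + r(-144))*(-16045 + (-6821 - 20216)) = (-17101 + (-19 - 14*(-144) + 2*(-144)²))*(-16045 + (-6821 - 20216)) = (-17101 + (-19 + 2016 + 2*20736))*(-16045 - 27037) = (-17101 + (-19 + 2016 + 41472))*(-43082) = (-17101 + 43469)*(-43082) = 26368*(-43082) = -1135986176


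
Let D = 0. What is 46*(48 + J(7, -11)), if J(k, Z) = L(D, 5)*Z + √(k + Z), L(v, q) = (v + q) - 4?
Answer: 1702 + 92*I ≈ 1702.0 + 92.0*I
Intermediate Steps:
L(v, q) = -4 + q + v (L(v, q) = (q + v) - 4 = -4 + q + v)
J(k, Z) = Z + √(Z + k) (J(k, Z) = (-4 + 5 + 0)*Z + √(k + Z) = 1*Z + √(Z + k) = Z + √(Z + k))
46*(48 + J(7, -11)) = 46*(48 + (-11 + √(-11 + 7))) = 46*(48 + (-11 + √(-4))) = 46*(48 + (-11 + 2*I)) = 46*(37 + 2*I) = 1702 + 92*I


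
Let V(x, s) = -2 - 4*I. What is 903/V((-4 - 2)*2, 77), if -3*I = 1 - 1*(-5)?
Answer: 301/2 ≈ 150.50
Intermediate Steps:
I = -2 (I = -(1 - 1*(-5))/3 = -(1 + 5)/3 = -1/3*6 = -2)
V(x, s) = 6 (V(x, s) = -2 - 4*(-2) = -2 + 8 = 6)
903/V((-4 - 2)*2, 77) = 903/6 = 903*(1/6) = 301/2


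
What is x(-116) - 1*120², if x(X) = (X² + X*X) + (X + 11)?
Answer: 12407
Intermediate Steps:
x(X) = 11 + X + 2*X² (x(X) = (X² + X²) + (11 + X) = 2*X² + (11 + X) = 11 + X + 2*X²)
x(-116) - 1*120² = (11 - 116 + 2*(-116)²) - 1*120² = (11 - 116 + 2*13456) - 1*14400 = (11 - 116 + 26912) - 14400 = 26807 - 14400 = 12407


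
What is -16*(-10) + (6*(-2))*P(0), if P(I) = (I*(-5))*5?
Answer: 160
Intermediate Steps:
P(I) = -25*I (P(I) = -5*I*5 = -25*I)
-16*(-10) + (6*(-2))*P(0) = -16*(-10) + (6*(-2))*(-25*0) = 160 - 12*0 = 160 + 0 = 160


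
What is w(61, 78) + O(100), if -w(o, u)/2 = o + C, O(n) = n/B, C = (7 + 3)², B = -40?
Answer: -649/2 ≈ -324.50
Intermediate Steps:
C = 100 (C = 10² = 100)
O(n) = -n/40 (O(n) = n/(-40) = n*(-1/40) = -n/40)
w(o, u) = -200 - 2*o (w(o, u) = -2*(o + 100) = -2*(100 + o) = -200 - 2*o)
w(61, 78) + O(100) = (-200 - 2*61) - 1/40*100 = (-200 - 122) - 5/2 = -322 - 5/2 = -649/2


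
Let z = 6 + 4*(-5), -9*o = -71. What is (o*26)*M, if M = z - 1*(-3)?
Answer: -20306/9 ≈ -2256.2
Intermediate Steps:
o = 71/9 (o = -⅑*(-71) = 71/9 ≈ 7.8889)
z = -14 (z = 6 - 20 = -14)
M = -11 (M = -14 - 1*(-3) = -14 + 3 = -11)
(o*26)*M = ((71/9)*26)*(-11) = (1846/9)*(-11) = -20306/9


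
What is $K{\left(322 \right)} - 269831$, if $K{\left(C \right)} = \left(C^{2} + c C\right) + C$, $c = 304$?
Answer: $-67937$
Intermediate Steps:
$K{\left(C \right)} = C^{2} + 305 C$ ($K{\left(C \right)} = \left(C^{2} + 304 C\right) + C = C^{2} + 305 C$)
$K{\left(322 \right)} - 269831 = 322 \left(305 + 322\right) - 269831 = 322 \cdot 627 - 269831 = 201894 - 269831 = -67937$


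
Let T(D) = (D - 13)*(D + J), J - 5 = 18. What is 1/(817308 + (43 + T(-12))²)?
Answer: 1/871132 ≈ 1.1479e-6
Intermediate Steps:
J = 23 (J = 5 + 18 = 23)
T(D) = (-13 + D)*(23 + D) (T(D) = (D - 13)*(D + 23) = (-13 + D)*(23 + D))
1/(817308 + (43 + T(-12))²) = 1/(817308 + (43 + (-299 + (-12)² + 10*(-12)))²) = 1/(817308 + (43 + (-299 + 144 - 120))²) = 1/(817308 + (43 - 275)²) = 1/(817308 + (-232)²) = 1/(817308 + 53824) = 1/871132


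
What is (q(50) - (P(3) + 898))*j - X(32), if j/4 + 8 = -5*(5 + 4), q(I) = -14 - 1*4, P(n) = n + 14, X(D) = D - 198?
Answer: 197962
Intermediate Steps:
X(D) = -198 + D
P(n) = 14 + n
q(I) = -18 (q(I) = -14 - 4 = -18)
j = -212 (j = -32 + 4*(-5*(5 + 4)) = -32 + 4*(-5*9) = -32 + 4*(-45) = -32 - 180 = -212)
(q(50) - (P(3) + 898))*j - X(32) = (-18 - ((14 + 3) + 898))*(-212) - (-198 + 32) = (-18 - (17 + 898))*(-212) - 1*(-166) = (-18 - 1*915)*(-212) + 166 = (-18 - 915)*(-212) + 166 = -933*(-212) + 166 = 197796 + 166 = 197962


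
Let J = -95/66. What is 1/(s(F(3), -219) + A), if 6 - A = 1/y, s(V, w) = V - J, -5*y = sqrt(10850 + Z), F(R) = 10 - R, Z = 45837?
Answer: 3565498926/51483534683 - 21780*sqrt(56687)/51483534683 ≈ 0.069154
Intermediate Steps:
J = -95/66 (J = -95*1/66 = -95/66 ≈ -1.4394)
y = -sqrt(56687)/5 (y = -sqrt(10850 + 45837)/5 = -sqrt(56687)/5 ≈ -47.618)
s(V, w) = 95/66 + V (s(V, w) = V - 1*(-95/66) = V + 95/66 = 95/66 + V)
A = 6 + 5*sqrt(56687)/56687 (A = 6 - 1/((-sqrt(56687)/5)) = 6 - (-5)*sqrt(56687)/56687 = 6 + 5*sqrt(56687)/56687 ≈ 6.0210)
1/(s(F(3), -219) + A) = 1/((95/66 + (10 - 1*3)) + (6 + 5*sqrt(56687)/56687)) = 1/((95/66 + (10 - 3)) + (6 + 5*sqrt(56687)/56687)) = 1/((95/66 + 7) + (6 + 5*sqrt(56687)/56687)) = 1/(557/66 + (6 + 5*sqrt(56687)/56687)) = 1/(953/66 + 5*sqrt(56687)/56687)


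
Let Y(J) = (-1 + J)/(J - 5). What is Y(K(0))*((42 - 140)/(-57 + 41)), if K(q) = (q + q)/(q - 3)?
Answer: 49/40 ≈ 1.2250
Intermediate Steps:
K(q) = 2*q/(-3 + q) (K(q) = (2*q)/(-3 + q) = 2*q/(-3 + q))
Y(J) = (-1 + J)/(-5 + J)
Y(K(0))*((42 - 140)/(-57 + 41)) = ((-1 + 2*0/(-3 + 0))/(-5 + 2*0/(-3 + 0)))*((42 - 140)/(-57 + 41)) = ((-1 + 2*0/(-3))/(-5 + 2*0/(-3)))*(-98/(-16)) = ((-1 + 2*0*(-⅓))/(-5 + 2*0*(-⅓)))*(-98*(-1/16)) = ((-1 + 0)/(-5 + 0))*(49/8) = (-1/(-5))*(49/8) = -⅕*(-1)*(49/8) = (⅕)*(49/8) = 49/40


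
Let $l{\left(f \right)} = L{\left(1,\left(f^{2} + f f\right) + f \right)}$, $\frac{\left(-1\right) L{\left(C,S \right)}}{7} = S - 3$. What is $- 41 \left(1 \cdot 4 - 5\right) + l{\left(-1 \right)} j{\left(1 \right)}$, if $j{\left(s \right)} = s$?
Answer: $55$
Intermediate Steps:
$L{\left(C,S \right)} = 21 - 7 S$ ($L{\left(C,S \right)} = - 7 \left(S - 3\right) = - 7 \left(-3 + S\right) = 21 - 7 S$)
$l{\left(f \right)} = 21 - 14 f^{2} - 7 f$ ($l{\left(f \right)} = 21 - 7 \left(\left(f^{2} + f f\right) + f\right) = 21 - 7 \left(\left(f^{2} + f^{2}\right) + f\right) = 21 - 7 \left(2 f^{2} + f\right) = 21 - 7 \left(f + 2 f^{2}\right) = 21 - \left(7 f + 14 f^{2}\right) = 21 - 14 f^{2} - 7 f$)
$- 41 \left(1 \cdot 4 - 5\right) + l{\left(-1 \right)} j{\left(1 \right)} = - 41 \left(1 \cdot 4 - 5\right) + \left(21 - - 7 \left(1 + 2 \left(-1\right)\right)\right) 1 = - 41 \left(4 - 5\right) + \left(21 - - 7 \left(1 - 2\right)\right) 1 = \left(-41\right) \left(-1\right) + \left(21 - \left(-7\right) \left(-1\right)\right) 1 = 41 + \left(21 - 7\right) 1 = 41 + 14 \cdot 1 = 41 + 14 = 55$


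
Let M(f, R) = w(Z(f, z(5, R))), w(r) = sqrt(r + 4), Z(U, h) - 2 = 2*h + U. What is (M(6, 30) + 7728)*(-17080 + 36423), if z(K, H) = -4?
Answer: 149521390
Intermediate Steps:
Z(U, h) = 2 + U + 2*h (Z(U, h) = 2 + (2*h + U) = 2 + (U + 2*h) = 2 + U + 2*h)
w(r) = sqrt(4 + r)
M(f, R) = sqrt(-2 + f) (M(f, R) = sqrt(4 + (2 + f + 2*(-4))) = sqrt(4 + (2 + f - 8)) = sqrt(4 + (-6 + f)) = sqrt(-2 + f))
(M(6, 30) + 7728)*(-17080 + 36423) = (sqrt(-2 + 6) + 7728)*(-17080 + 36423) = (sqrt(4) + 7728)*19343 = (2 + 7728)*19343 = 7730*19343 = 149521390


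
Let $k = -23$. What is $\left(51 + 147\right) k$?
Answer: $-4554$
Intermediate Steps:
$\left(51 + 147\right) k = \left(51 + 147\right) \left(-23\right) = 198 \left(-23\right) = -4554$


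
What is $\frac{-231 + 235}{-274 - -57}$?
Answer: $- \frac{4}{217} \approx -0.018433$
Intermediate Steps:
$\frac{-231 + 235}{-274 - -57} = \frac{4}{-274 + \left(-33 + 90\right)} = \frac{4}{-274 + 57} = \frac{4}{-217} = 4 \left(- \frac{1}{217}\right) = - \frac{4}{217}$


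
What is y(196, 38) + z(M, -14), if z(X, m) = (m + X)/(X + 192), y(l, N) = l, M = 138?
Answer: 32402/165 ≈ 196.38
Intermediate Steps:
z(X, m) = (X + m)/(192 + X)
y(196, 38) + z(M, -14) = 196 + (138 - 14)/(192 + 138) = 196 + 124/330 = 196 + (1/330)*124 = 196 + 62/165 = 32402/165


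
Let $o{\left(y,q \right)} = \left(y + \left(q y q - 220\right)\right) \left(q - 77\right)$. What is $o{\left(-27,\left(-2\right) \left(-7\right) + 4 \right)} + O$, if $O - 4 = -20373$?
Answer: $510336$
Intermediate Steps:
$O = -20369$ ($O = 4 - 20373 = -20369$)
$o{\left(y,q \right)} = \left(-77 + q\right) \left(-220 + y + y q^{2}\right)$ ($o{\left(y,q \right)} = \left(y + \left(y q^{2} - 220\right)\right) \left(q - 77\right) = \left(y + \left(-220 + y q^{2}\right)\right) \left(-77 + q\right) = \left(-220 + y + y q^{2}\right) \left(-77 + q\right) = \left(-77 + q\right) \left(-220 + y + y q^{2}\right)$)
$o{\left(-27,\left(-2\right) \left(-7\right) + 4 \right)} + O = \left(16940 - 220 \left(\left(-2\right) \left(-7\right) + 4\right) - -2079 + \left(\left(-2\right) \left(-7\right) + 4\right) \left(-27\right) - 27 \left(\left(-2\right) \left(-7\right) + 4\right)^{3} - - 2079 \left(\left(-2\right) \left(-7\right) + 4\right)^{2}\right) - 20369 = \left(16940 - 220 \left(14 + 4\right) + 2079 + \left(14 + 4\right) \left(-27\right) - 27 \left(14 + 4\right)^{3} - - 2079 \left(14 + 4\right)^{2}\right) - 20369 = \left(16940 - 3960 + 2079 + 18 \left(-27\right) - 27 \cdot 18^{3} - - 2079 \cdot 18^{2}\right) - 20369 = \left(16940 - 3960 + 2079 - 486 - 157464 - \left(-2079\right) 324\right) - 20369 = \left(16940 - 3960 + 2079 - 486 - 157464 + 673596\right) - 20369 = 530705 - 20369 = 510336$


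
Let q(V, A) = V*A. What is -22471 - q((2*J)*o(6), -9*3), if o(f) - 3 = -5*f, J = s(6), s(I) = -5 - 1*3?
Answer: -10807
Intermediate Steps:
s(I) = -8 (s(I) = -5 - 3 = -8)
J = -8
o(f) = 3 - 5*f
q(V, A) = A*V
-22471 - q((2*J)*o(6), -9*3) = -22471 - (-9*3)*(2*(-8))*(3 - 5*6) = -22471 - (-27)*(-16*(3 - 30)) = -22471 - (-27)*(-16*(-27)) = -22471 - (-27)*432 = -22471 - 1*(-11664) = -22471 + 11664 = -10807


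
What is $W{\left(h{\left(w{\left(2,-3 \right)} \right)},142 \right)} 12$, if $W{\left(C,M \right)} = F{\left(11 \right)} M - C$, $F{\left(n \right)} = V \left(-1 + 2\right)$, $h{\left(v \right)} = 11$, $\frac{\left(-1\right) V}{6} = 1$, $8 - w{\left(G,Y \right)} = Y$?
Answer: $-10356$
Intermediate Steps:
$w{\left(G,Y \right)} = 8 - Y$
$V = -6$ ($V = \left(-6\right) 1 = -6$)
$F{\left(n \right)} = -6$ ($F{\left(n \right)} = - 6 \left(-1 + 2\right) = \left(-6\right) 1 = -6$)
$W{\left(C,M \right)} = - C - 6 M$ ($W{\left(C,M \right)} = - 6 M - C = - C - 6 M$)
$W{\left(h{\left(w{\left(2,-3 \right)} \right)},142 \right)} 12 = \left(\left(-1\right) 11 - 852\right) 12 = \left(-11 - 852\right) 12 = \left(-863\right) 12 = -10356$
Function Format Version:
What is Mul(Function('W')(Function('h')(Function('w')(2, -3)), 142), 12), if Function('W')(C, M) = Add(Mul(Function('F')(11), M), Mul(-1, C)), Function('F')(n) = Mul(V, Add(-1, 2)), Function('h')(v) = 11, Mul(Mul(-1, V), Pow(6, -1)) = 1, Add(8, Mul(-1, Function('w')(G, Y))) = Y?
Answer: -10356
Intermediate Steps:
Function('w')(G, Y) = Add(8, Mul(-1, Y))
V = -6 (V = Mul(-6, 1) = -6)
Function('F')(n) = -6 (Function('F')(n) = Mul(-6, Add(-1, 2)) = Mul(-6, 1) = -6)
Function('W')(C, M) = Add(Mul(-1, C), Mul(-6, M)) (Function('W')(C, M) = Add(Mul(-6, M), Mul(-1, C)) = Add(Mul(-1, C), Mul(-6, M)))
Mul(Function('W')(Function('h')(Function('w')(2, -3)), 142), 12) = Mul(Add(Mul(-1, 11), Mul(-6, 142)), 12) = Mul(Add(-11, -852), 12) = Mul(-863, 12) = -10356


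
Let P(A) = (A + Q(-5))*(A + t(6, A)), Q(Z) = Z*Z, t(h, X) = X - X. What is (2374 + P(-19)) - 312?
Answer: 1948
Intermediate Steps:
t(h, X) = 0
Q(Z) = Z**2
P(A) = A*(25 + A) (P(A) = (A + (-5)**2)*(A + 0) = (A + 25)*A = (25 + A)*A = A*(25 + A))
(2374 + P(-19)) - 312 = (2374 - 19*(25 - 19)) - 312 = (2374 - 19*6) - 312 = (2374 - 114) - 312 = 2260 - 312 = 1948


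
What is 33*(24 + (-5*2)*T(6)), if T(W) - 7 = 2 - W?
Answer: -198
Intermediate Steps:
T(W) = 9 - W (T(W) = 7 + (2 - W) = 9 - W)
33*(24 + (-5*2)*T(6)) = 33*(24 + (-5*2)*(9 - 1*6)) = 33*(24 - 10*(9 - 6)) = 33*(24 - 10*3) = 33*(24 - 30) = 33*(-6) = -198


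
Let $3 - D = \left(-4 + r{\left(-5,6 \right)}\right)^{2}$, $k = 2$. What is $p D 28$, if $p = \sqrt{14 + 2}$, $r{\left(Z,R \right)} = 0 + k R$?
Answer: $-6832$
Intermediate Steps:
$r{\left(Z,R \right)} = 2 R$ ($r{\left(Z,R \right)} = 0 + 2 R = 2 R$)
$D = -61$ ($D = 3 - \left(-4 + 2 \cdot 6\right)^{2} = 3 - \left(-4 + 12\right)^{2} = 3 - 8^{2} = 3 - 64 = -61$)
$p = 4$ ($p = \sqrt{16} = 4$)
$p D 28 = 4 \left(-61\right) 28 = \left(-244\right) 28 = -6832$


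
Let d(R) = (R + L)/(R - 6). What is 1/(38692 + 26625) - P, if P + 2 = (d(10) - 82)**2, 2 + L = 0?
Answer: -417898165/65317 ≈ -6398.0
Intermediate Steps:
L = -2 (L = -2 + 0 = -2)
d(R) = (-2 + R)/(-6 + R) (d(R) = (R - 2)/(R - 6) = (-2 + R)/(-6 + R))
P = 6398 (P = -2 + ((-2 + 10)/(-6 + 10) - 82)**2 = -2 + (8/4 - 82)**2 = -2 + ((1/4)*8 - 82)**2 = -2 + (2 - 82)**2 = -2 + (-80)**2 = -2 + 6400 = 6398)
1/(38692 + 26625) - P = 1/(38692 + 26625) - 1*6398 = 1/65317 - 6398 = -417898165/65317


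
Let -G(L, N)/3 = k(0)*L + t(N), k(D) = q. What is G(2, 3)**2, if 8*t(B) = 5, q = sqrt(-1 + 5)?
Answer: 12321/64 ≈ 192.52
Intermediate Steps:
q = 2 (q = sqrt(4) = 2)
t(B) = 5/8 (t(B) = (1/8)*5 = 5/8)
k(D) = 2
G(L, N) = -15/8 - 6*L (G(L, N) = -3*(2*L + 5/8) = -3*(5/8 + 2*L) = -15/8 - 6*L)
G(2, 3)**2 = (-15/8 - 6*2)**2 = (-15/8 - 12)**2 = (-111/8)**2 = 12321/64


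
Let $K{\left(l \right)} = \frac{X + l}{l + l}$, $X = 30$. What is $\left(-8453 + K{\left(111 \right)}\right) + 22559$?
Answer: $\frac{1043891}{74} \approx 14107.0$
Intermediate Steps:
$K{\left(l \right)} = \frac{30 + l}{2 l}$ ($K{\left(l \right)} = \frac{30 + l}{l + l} = \frac{30 + l}{2 l}$)
$\left(-8453 + K{\left(111 \right)}\right) + 22559 = \left(-8453 + \frac{30 + 111}{2 \cdot 111}\right) + 22559 = \left(-8453 + \frac{1}{2} \cdot \frac{1}{111} \cdot 141\right) + 22559 = \left(-8453 + \frac{47}{74}\right) + 22559 = - \frac{625475}{74} + 22559 = \frac{1043891}{74}$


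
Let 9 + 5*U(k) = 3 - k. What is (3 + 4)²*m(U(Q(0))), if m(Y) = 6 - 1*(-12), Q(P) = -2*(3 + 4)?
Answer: 882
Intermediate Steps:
Q(P) = -14 (Q(P) = -2*7 = -14)
U(k) = -6/5 - k/5 (U(k) = -9/5 + (3 - k)/5 = -9/5 + (⅗ - k/5) = -6/5 - k/5)
m(Y) = 18 (m(Y) = 6 + 12 = 18)
(3 + 4)²*m(U(Q(0))) = (3 + 4)²*18 = 7²*18 = 49*18 = 882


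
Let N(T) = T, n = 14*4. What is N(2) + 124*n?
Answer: 6946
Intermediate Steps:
n = 56
N(2) + 124*n = 2 + 124*56 = 2 + 6944 = 6946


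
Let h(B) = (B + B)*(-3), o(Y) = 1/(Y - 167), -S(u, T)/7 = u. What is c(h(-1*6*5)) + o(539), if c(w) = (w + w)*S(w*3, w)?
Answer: -506217599/372 ≈ -1.3608e+6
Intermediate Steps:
S(u, T) = -7*u
o(Y) = 1/(-167 + Y)
h(B) = -6*B (h(B) = (2*B)*(-3) = -6*B)
c(w) = -42*w² (c(w) = (w + w)*(-7*w*3) = (2*w)*(-21*w) = -42*w²)
c(h(-1*6*5)) + o(539) = -42*(-6*(-1*6)*5)² + 1/(-167 + 539) = -42*(-(-36)*5)² + 1/372 = -42*(-6*(-30))² + 1/372 = -42*180² + 1/372 = -42*32400 + 1/372 = -1360800 + 1/372 = -506217599/372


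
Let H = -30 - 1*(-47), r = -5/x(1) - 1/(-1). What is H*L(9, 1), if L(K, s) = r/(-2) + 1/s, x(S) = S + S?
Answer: 119/4 ≈ 29.750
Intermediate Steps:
x(S) = 2*S
r = -3/2 (r = -5/(2*1) - 1/(-1) = -5/2 - 1*(-1) = -5*½ + 1 = -5/2 + 1 = -3/2 ≈ -1.5000)
L(K, s) = ¾ + 1/s (L(K, s) = -3/2/(-2) + 1/s = -3/2*(-½) + 1/s = ¾ + 1/s)
H = 17 (H = -30 + 47 = 17)
H*L(9, 1) = 17*(¾ + 1/1) = 17*(¾ + 1) = 17*(7/4) = 119/4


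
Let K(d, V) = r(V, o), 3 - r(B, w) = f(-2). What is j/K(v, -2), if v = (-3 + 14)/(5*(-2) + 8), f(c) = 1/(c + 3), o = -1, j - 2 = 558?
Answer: 280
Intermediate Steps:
j = 560 (j = 2 + 558 = 560)
f(c) = 1/(3 + c)
r(B, w) = 2 (r(B, w) = 3 - 1/(3 - 2) = 3 - 1/1 = 3 - 1*1 = 3 - 1 = 2)
v = -11/2 (v = 11/(-10 + 8) = 11/(-2) = 11*(-1/2) = -11/2 ≈ -5.5000)
K(d, V) = 2
j/K(v, -2) = 560/2 = 560*(1/2) = 280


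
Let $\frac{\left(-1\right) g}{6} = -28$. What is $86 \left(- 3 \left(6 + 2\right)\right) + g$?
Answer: $-1896$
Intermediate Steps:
$g = 168$ ($g = \left(-6\right) \left(-28\right) = 168$)
$86 \left(- 3 \left(6 + 2\right)\right) + g = 86 \left(- 3 \left(6 + 2\right)\right) + 168 = 86 \left(\left(-3\right) 8\right) + 168 = 86 \left(-24\right) + 168 = -2064 + 168 = -1896$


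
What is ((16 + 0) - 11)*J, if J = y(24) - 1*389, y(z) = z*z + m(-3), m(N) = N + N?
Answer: 905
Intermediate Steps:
m(N) = 2*N
y(z) = -6 + z² (y(z) = z*z + 2*(-3) = z² - 6 = -6 + z²)
J = 181 (J = (-6 + 24²) - 1*389 = (-6 + 576) - 389 = 570 - 389 = 181)
((16 + 0) - 11)*J = ((16 + 0) - 11)*181 = (16 - 11)*181 = 5*181 = 905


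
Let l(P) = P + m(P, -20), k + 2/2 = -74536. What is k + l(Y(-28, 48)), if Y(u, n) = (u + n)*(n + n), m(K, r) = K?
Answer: -70697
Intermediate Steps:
k = -74537 (k = -1 - 74536 = -74537)
Y(u, n) = 2*n*(n + u) (Y(u, n) = (n + u)*(2*n) = 2*n*(n + u))
l(P) = 2*P (l(P) = P + P = 2*P)
k + l(Y(-28, 48)) = -74537 + 2*(2*48*(48 - 28)) = -74537 + 2*(2*48*20) = -74537 + 2*1920 = -74537 + 3840 = -70697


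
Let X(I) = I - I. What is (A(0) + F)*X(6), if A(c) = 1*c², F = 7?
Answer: 0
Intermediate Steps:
X(I) = 0
A(c) = c²
(A(0) + F)*X(6) = (0² + 7)*0 = (0 + 7)*0 = 7*0 = 0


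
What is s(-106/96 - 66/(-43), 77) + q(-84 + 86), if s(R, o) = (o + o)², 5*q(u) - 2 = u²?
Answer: 118586/5 ≈ 23717.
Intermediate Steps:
q(u) = ⅖ + u²/5
s(R, o) = 4*o² (s(R, o) = (2*o)² = 4*o²)
s(-106/96 - 66/(-43), 77) + q(-84 + 86) = 4*77² + (⅖ + (-84 + 86)²/5) = 4*5929 + (⅖ + (⅕)*2²) = 23716 + (⅖ + (⅕)*4) = 23716 + (⅖ + ⅘) = 23716 + 6/5 = 118586/5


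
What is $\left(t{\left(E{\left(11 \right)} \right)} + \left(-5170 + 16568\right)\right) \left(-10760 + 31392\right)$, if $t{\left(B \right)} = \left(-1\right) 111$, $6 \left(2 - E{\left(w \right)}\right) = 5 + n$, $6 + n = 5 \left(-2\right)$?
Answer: $232873384$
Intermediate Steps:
$n = -16$ ($n = -6 + 5 \left(-2\right) = -6 - 10 = -16$)
$E{\left(w \right)} = \frac{23}{6}$ ($E{\left(w \right)} = 2 - \frac{5 - 16}{6} = 2 - - \frac{11}{6} = 2 + \frac{11}{6} = \frac{23}{6}$)
$t{\left(B \right)} = -111$
$\left(t{\left(E{\left(11 \right)} \right)} + \left(-5170 + 16568\right)\right) \left(-10760 + 31392\right) = \left(-111 + \left(-5170 + 16568\right)\right) \left(-10760 + 31392\right) = \left(-111 + 11398\right) 20632 = 11287 \cdot 20632 = 232873384$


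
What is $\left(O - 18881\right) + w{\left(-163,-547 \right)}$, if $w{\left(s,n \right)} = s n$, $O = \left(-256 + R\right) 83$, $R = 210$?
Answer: $66462$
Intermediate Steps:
$O = -3818$ ($O = \left(-256 + 210\right) 83 = \left(-46\right) 83 = -3818$)
$w{\left(s,n \right)} = n s$
$\left(O - 18881\right) + w{\left(-163,-547 \right)} = \left(-3818 - 18881\right) - -89161 = -22699 + 89161 = 66462$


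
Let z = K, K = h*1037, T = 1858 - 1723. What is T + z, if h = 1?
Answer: 1172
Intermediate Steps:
T = 135
K = 1037 (K = 1*1037 = 1037)
z = 1037
T + z = 135 + 1037 = 1172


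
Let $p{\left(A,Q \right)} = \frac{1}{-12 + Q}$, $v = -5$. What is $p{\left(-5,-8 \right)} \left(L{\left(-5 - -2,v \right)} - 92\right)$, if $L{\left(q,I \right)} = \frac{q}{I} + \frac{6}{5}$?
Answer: $\frac{451}{100} \approx 4.51$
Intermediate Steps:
$L{\left(q,I \right)} = \frac{6}{5} + \frac{q}{I}$ ($L{\left(q,I \right)} = \frac{q}{I} + 6 \cdot \frac{1}{5} = \frac{q}{I} + \frac{6}{5} = \frac{6}{5} + \frac{q}{I}$)
$p{\left(-5,-8 \right)} \left(L{\left(-5 - -2,v \right)} - 92\right) = \frac{\left(\frac{6}{5} + \frac{-5 - -2}{-5}\right) - 92}{-12 - 8} = \frac{\left(\frac{6}{5} + \left(-5 + 2\right) \left(- \frac{1}{5}\right)\right) - 92}{-20} = - \frac{\left(\frac{6}{5} - - \frac{3}{5}\right) - 92}{20} = - \frac{\left(\frac{6}{5} + \frac{3}{5}\right) - 92}{20} = - \frac{\frac{9}{5} - 92}{20} = \left(- \frac{1}{20}\right) \left(- \frac{451}{5}\right) = \frac{451}{100}$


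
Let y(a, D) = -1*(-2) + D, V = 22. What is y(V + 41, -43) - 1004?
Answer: -1045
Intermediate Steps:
y(a, D) = 2 + D
y(V + 41, -43) - 1004 = (2 - 43) - 1004 = -41 - 1004 = -1045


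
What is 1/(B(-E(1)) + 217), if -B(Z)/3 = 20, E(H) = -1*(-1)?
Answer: 1/157 ≈ 0.0063694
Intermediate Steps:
E(H) = 1
B(Z) = -60 (B(Z) = -3*20 = -60)
1/(B(-E(1)) + 217) = 1/(-60 + 217) = 1/157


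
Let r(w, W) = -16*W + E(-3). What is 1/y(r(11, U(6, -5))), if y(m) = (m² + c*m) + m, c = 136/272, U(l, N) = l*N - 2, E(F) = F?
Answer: 2/519689 ≈ 3.8485e-6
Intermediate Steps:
U(l, N) = -2 + N*l (U(l, N) = N*l - 2 = -2 + N*l)
c = ½ (c = 136*(1/272) = ½ ≈ 0.50000)
r(w, W) = -3 - 16*W (r(w, W) = -16*W - 3 = -3 - 16*W)
y(m) = m² + 3*m/2 (y(m) = (m² + m/2) + m = m² + 3*m/2)
1/y(r(11, U(6, -5))) = 1/((-3 - 16*(-2 - 5*6))*(3 + 2*(-3 - 16*(-2 - 5*6)))/2) = 1/((-3 - 16*(-2 - 30))*(3 + 2*(-3 - 16*(-2 - 30)))/2) = 1/((-3 - 16*(-32))*(3 + 2*(-3 - 16*(-32)))/2) = 1/((-3 + 512)*(3 + 2*(-3 + 512))/2) = 1/((½)*509*(3 + 2*509)) = 1/((½)*509*(3 + 1018)) = 1/((½)*509*1021) = 1/(519689/2) = 2/519689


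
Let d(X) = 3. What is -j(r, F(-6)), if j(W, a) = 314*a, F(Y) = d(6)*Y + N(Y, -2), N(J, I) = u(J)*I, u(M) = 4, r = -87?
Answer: 8164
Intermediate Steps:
N(J, I) = 4*I
F(Y) = -8 + 3*Y (F(Y) = 3*Y + 4*(-2) = 3*Y - 8 = -8 + 3*Y)
-j(r, F(-6)) = -314*(-8 + 3*(-6)) = -314*(-8 - 18) = -314*(-26) = -1*(-8164) = 8164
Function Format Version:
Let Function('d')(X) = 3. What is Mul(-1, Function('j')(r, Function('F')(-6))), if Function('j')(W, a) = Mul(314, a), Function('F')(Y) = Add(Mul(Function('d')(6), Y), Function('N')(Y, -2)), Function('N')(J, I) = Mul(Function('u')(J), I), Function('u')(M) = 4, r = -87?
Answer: 8164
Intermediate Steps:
Function('N')(J, I) = Mul(4, I)
Function('F')(Y) = Add(-8, Mul(3, Y)) (Function('F')(Y) = Add(Mul(3, Y), Mul(4, -2)) = Add(Mul(3, Y), -8) = Add(-8, Mul(3, Y)))
Mul(-1, Function('j')(r, Function('F')(-6))) = Mul(-1, Mul(314, Add(-8, Mul(3, -6)))) = Mul(-1, Mul(314, Add(-8, -18))) = Mul(-1, Mul(314, -26)) = Mul(-1, -8164) = 8164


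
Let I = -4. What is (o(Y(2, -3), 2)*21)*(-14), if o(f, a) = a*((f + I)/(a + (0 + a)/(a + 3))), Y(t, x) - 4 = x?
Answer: 735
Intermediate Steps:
Y(t, x) = 4 + x
o(f, a) = a*(-4 + f)/(a + a/(3 + a)) (o(f, a) = a*((f - 4)/(a + (0 + a)/(a + 3))) = a*((-4 + f)/(a + a/(3 + a))) = a*(-4 + f)/(a + a/(3 + a)))
(o(Y(2, -3), 2)*21)*(-14) = (((-12 - 4*2 + 3*(4 - 3) + 2*(4 - 3))/(4 + 2))*21)*(-14) = (((-12 - 8 + 3*1 + 2*1)/6)*21)*(-14) = (((-12 - 8 + 3 + 2)/6)*21)*(-14) = (((1/6)*(-15))*21)*(-14) = -5/2*21*(-14) = -105/2*(-14) = 735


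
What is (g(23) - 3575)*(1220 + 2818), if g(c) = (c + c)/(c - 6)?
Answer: -245223702/17 ≈ -1.4425e+7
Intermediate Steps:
g(c) = 2*c/(-6 + c) (g(c) = (2*c)/(-6 + c) = 2*c/(-6 + c))
(g(23) - 3575)*(1220 + 2818) = (2*23/(-6 + 23) - 3575)*(1220 + 2818) = (2*23/17 - 3575)*4038 = (2*23*(1/17) - 3575)*4038 = (46/17 - 3575)*4038 = -60729/17*4038 = -245223702/17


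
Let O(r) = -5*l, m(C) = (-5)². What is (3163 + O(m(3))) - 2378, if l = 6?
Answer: 755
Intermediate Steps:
m(C) = 25
O(r) = -30 (O(r) = -5*6 = -30)
(3163 + O(m(3))) - 2378 = (3163 - 30) - 2378 = 3133 - 2378 = 755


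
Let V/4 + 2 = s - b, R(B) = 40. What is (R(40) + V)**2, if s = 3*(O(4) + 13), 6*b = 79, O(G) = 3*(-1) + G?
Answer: 195364/9 ≈ 21707.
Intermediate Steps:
O(G) = -3 + G
b = 79/6 (b = (1/6)*79 = 79/6 ≈ 13.167)
s = 42 (s = 3*((-3 + 4) + 13) = 3*(1 + 13) = 3*14 = 42)
V = 322/3 (V = -8 + 4*(42 - 1*79/6) = -8 + 4*(42 - 79/6) = -8 + 4*(173/6) = -8 + 346/3 = 322/3 ≈ 107.33)
(R(40) + V)**2 = (40 + 322/3)**2 = (442/3)**2 = 195364/9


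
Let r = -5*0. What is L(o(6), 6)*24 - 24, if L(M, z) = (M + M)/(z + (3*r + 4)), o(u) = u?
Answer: 24/5 ≈ 4.8000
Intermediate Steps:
r = 0
L(M, z) = 2*M/(4 + z) (L(M, z) = (M + M)/(z + (3*0 + 4)) = (2*M)/(z + (0 + 4)) = (2*M)/(z + 4) = (2*M)/(4 + z) = 2*M/(4 + z))
L(o(6), 6)*24 - 24 = (2*6/(4 + 6))*24 - 24 = (2*6/10)*24 - 24 = (2*6*(⅒))*24 - 24 = (6/5)*24 - 24 = 144/5 - 24 = 24/5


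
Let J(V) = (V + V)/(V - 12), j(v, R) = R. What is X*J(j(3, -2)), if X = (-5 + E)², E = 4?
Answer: 2/7 ≈ 0.28571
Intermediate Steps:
J(V) = 2*V/(-12 + V) (J(V) = (2*V)/(-12 + V) = 2*V/(-12 + V))
X = 1 (X = (-5 + 4)² = (-1)² = 1)
X*J(j(3, -2)) = 1*(2*(-2)/(-12 - 2)) = 1*(2*(-2)/(-14)) = 1*(2*(-2)*(-1/14)) = 1*(2/7) = 2/7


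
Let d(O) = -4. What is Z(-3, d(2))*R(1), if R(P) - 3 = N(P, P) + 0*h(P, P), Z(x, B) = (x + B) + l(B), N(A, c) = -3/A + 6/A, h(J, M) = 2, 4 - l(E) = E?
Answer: 6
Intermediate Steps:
l(E) = 4 - E
N(A, c) = 3/A
Z(x, B) = 4 + x (Z(x, B) = (x + B) + (4 - B) = (B + x) + (4 - B) = 4 + x)
R(P) = 3 + 3/P (R(P) = 3 + (3/P + 0*2) = 3 + (3/P + 0) = 3 + 3/P)
Z(-3, d(2))*R(1) = (4 - 3)*(3 + 3/1) = 1*(3 + 3*1) = 1*(3 + 3) = 1*6 = 6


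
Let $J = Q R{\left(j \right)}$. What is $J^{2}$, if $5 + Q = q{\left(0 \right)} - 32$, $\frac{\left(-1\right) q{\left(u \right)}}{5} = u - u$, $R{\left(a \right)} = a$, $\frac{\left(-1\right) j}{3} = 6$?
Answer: $443556$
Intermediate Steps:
$j = -18$ ($j = \left(-3\right) 6 = -18$)
$q{\left(u \right)} = 0$ ($q{\left(u \right)} = - 5 \left(u - u\right) = \left(-5\right) 0 = 0$)
$Q = -37$ ($Q = -5 + \left(0 - 32\right) = -5 - 32 = -37$)
$J = 666$ ($J = \left(-37\right) \left(-18\right) = 666$)
$J^{2} = 666^{2} = 443556$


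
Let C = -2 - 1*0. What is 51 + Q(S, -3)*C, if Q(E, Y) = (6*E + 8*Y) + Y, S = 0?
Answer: 105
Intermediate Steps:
Q(E, Y) = 6*E + 9*Y
C = -2 (C = -2 + 0 = -2)
51 + Q(S, -3)*C = 51 + (6*0 + 9*(-3))*(-2) = 51 + (0 - 27)*(-2) = 51 - 27*(-2) = 51 + 54 = 105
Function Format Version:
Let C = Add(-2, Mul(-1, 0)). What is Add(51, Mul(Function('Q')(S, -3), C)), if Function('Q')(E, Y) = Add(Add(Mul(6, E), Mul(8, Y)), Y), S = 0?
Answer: 105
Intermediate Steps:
Function('Q')(E, Y) = Add(Mul(6, E), Mul(9, Y))
C = -2 (C = Add(-2, 0) = -2)
Add(51, Mul(Function('Q')(S, -3), C)) = Add(51, Mul(Add(Mul(6, 0), Mul(9, -3)), -2)) = Add(51, Mul(Add(0, -27), -2)) = Add(51, Mul(-27, -2)) = Add(51, 54) = 105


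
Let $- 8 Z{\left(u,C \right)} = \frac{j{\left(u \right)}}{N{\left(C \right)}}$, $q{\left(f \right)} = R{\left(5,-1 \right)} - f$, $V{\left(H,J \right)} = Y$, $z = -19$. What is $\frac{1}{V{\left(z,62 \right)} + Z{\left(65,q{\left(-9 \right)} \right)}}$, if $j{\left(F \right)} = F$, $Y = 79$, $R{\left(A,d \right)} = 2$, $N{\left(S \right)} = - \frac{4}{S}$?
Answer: $\frac{32}{3243} \approx 0.0098674$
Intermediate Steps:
$V{\left(H,J \right)} = 79$
$q{\left(f \right)} = 2 - f$
$Z{\left(u,C \right)} = \frac{C u}{32}$ ($Z{\left(u,C \right)} = - \frac{u \frac{1}{\left(-4\right) \frac{1}{C}}}{8} = - \frac{u \left(- \frac{C}{4}\right)}{8} = - \frac{\left(- \frac{1}{4}\right) C u}{8} = \frac{C u}{32}$)
$\frac{1}{V{\left(z,62 \right)} + Z{\left(65,q{\left(-9 \right)} \right)}} = \frac{1}{79 + \frac{1}{32} \left(2 - -9\right) 65} = \frac{1}{79 + \frac{1}{32} \left(2 + 9\right) 65} = \frac{1}{79 + \frac{1}{32} \cdot 11 \cdot 65} = \frac{1}{79 + \frac{715}{32}} = \frac{1}{\frac{3243}{32}} = \frac{32}{3243}$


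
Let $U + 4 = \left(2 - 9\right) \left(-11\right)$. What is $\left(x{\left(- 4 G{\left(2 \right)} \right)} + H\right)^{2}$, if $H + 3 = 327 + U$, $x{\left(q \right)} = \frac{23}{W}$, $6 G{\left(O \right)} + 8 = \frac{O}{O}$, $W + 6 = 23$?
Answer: $\frac{45859984}{289} \approx 1.5869 \cdot 10^{5}$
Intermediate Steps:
$W = 17$ ($W = -6 + 23 = 17$)
$U = 73$ ($U = -4 + \left(2 - 9\right) \left(-11\right) = -4 - -77 = -4 + 77 = 73$)
$G{\left(O \right)} = - \frac{7}{6}$ ($G{\left(O \right)} = - \frac{4}{3} + \frac{O \frac{1}{O}}{6} = - \frac{4}{3} + \frac{1}{6} \cdot 1 = - \frac{4}{3} + \frac{1}{6} = - \frac{7}{6}$)
$x{\left(q \right)} = \frac{23}{17}$
$H = 397$ ($H = -3 + \left(327 + 73\right) = -3 + 400 = 397$)
$\left(x{\left(- 4 G{\left(2 \right)} \right)} + H\right)^{2} = \left(\frac{23}{17} + 397\right)^{2} = \left(\frac{6772}{17}\right)^{2} = \frac{45859984}{289}$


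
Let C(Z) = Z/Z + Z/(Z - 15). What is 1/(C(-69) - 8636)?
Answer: -28/241757 ≈ -0.00011582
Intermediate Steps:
C(Z) = 1 + Z/(-15 + Z)
1/(C(-69) - 8636) = 1/((-15 + 2*(-69))/(-15 - 69) - 8636) = 1/((-15 - 138)/(-84) - 8636) = 1/(-1/84*(-153) - 8636) = 1/(51/28 - 8636) = 1/(-241757/28) = -28/241757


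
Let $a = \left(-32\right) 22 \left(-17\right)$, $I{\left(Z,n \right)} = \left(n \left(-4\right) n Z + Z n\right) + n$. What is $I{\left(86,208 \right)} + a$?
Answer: $-14852752$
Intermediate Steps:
$I{\left(Z,n \right)} = n + Z n - 4 Z n^{2}$ ($I{\left(Z,n \right)} = \left(- 4 n n Z + Z n\right) + n = \left(- 4 n^{2} Z + Z n\right) + n = \left(- 4 Z n^{2} + Z n\right) + n = \left(Z n - 4 Z n^{2}\right) + n = n + Z n - 4 Z n^{2}$)
$a = 11968$ ($a = \left(-704\right) \left(-17\right) = 11968$)
$I{\left(86,208 \right)} + a = 208 \left(1 + 86 - 344 \cdot 208\right) + 11968 = 208 \left(1 + 86 - 71552\right) + 11968 = 208 \left(-71465\right) + 11968 = -14864720 + 11968 = -14852752$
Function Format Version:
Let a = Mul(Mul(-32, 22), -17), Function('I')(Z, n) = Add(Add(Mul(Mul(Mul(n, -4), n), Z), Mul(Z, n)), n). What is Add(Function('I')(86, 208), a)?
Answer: -14852752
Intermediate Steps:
Function('I')(Z, n) = Add(n, Mul(Z, n), Mul(-4, Z, Pow(n, 2))) (Function('I')(Z, n) = Add(Add(Mul(Mul(Mul(-4, n), n), Z), Mul(Z, n)), n) = Add(Add(Mul(Mul(-4, Pow(n, 2)), Z), Mul(Z, n)), n) = Add(Add(Mul(-4, Z, Pow(n, 2)), Mul(Z, n)), n) = Add(Add(Mul(Z, n), Mul(-4, Z, Pow(n, 2))), n) = Add(n, Mul(Z, n), Mul(-4, Z, Pow(n, 2))))
a = 11968 (a = Mul(-704, -17) = 11968)
Add(Function('I')(86, 208), a) = Add(Mul(208, Add(1, 86, Mul(-4, 86, 208))), 11968) = Add(Mul(208, Add(1, 86, -71552)), 11968) = Add(Mul(208, -71465), 11968) = Add(-14864720, 11968) = -14852752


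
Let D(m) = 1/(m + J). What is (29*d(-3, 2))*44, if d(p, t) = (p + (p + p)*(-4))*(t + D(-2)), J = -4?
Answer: 49126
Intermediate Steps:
D(m) = 1/(-4 + m) (D(m) = 1/(m - 4) = 1/(-4 + m))
d(p, t) = -7*p*(-⅙ + t) (d(p, t) = (p + (p + p)*(-4))*(t + 1/(-4 - 2)) = (p + (2*p)*(-4))*(t + 1/(-6)) = (p - 8*p)*(t - ⅙) = (-7*p)*(-⅙ + t) = -7*p*(-⅙ + t))
(29*d(-3, 2))*44 = (29*((7/6)*(-3)*(1 - 6*2)))*44 = (29*((7/6)*(-3)*(1 - 12)))*44 = (29*((7/6)*(-3)*(-11)))*44 = (29*(77/2))*44 = (2233/2)*44 = 49126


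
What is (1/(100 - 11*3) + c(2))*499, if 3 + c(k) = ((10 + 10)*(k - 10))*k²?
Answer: -21496920/67 ≈ -3.2085e+5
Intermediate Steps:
c(k) = -3 + k²*(-200 + 20*k) (c(k) = -3 + ((10 + 10)*(k - 10))*k² = -3 + (20*(-10 + k))*k² = -3 + (-200 + 20*k)*k² = -3 + k²*(-200 + 20*k))
(1/(100 - 11*3) + c(2))*499 = (1/(100 - 11*3) + (-3 - 200*2² + 20*2³))*499 = (1/(100 - 33) + (-3 - 200*4 + 20*8))*499 = (1/67 + (-3 - 800 + 160))*499 = (1/67 - 643)*499 = -43080/67*499 = -21496920/67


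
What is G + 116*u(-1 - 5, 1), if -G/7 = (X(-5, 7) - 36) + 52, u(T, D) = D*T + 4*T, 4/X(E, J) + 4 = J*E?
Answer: -140060/39 ≈ -3591.3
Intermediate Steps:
X(E, J) = 4/(-4 + E*J) (X(E, J) = 4/(-4 + J*E) = 4/(-4 + E*J))
u(T, D) = 4*T + D*T
G = -4340/39 (G = -7*((4/(-4 - 5*7) - 36) + 52) = -7*((4/(-4 - 35) - 36) + 52) = -7*((4/(-39) - 36) + 52) = -7*((4*(-1/39) - 36) + 52) = -7*((-4/39 - 36) + 52) = -7*(-1408/39 + 52) = -7*620/39 = -4340/39 ≈ -111.28)
G + 116*u(-1 - 5, 1) = -4340/39 + 116*((-1 - 5)*(4 + 1)) = -4340/39 + 116*(-6*5) = -4340/39 + 116*(-30) = -4340/39 - 3480 = -140060/39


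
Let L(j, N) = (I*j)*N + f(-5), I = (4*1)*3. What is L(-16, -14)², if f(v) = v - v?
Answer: 7225344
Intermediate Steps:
f(v) = 0
I = 12 (I = 4*3 = 12)
L(j, N) = 12*N*j (L(j, N) = (12*j)*N + 0 = 12*N*j + 0 = 12*N*j)
L(-16, -14)² = (12*(-14)*(-16))² = 2688² = 7225344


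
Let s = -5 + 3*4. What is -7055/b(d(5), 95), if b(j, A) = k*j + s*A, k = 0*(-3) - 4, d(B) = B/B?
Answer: -7055/661 ≈ -10.673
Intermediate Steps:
d(B) = 1
s = 7 (s = -5 + 12 = 7)
k = -4 (k = 0 - 4 = -4)
b(j, A) = -4*j + 7*A
-7055/b(d(5), 95) = -7055/(-4*1 + 7*95) = -7055/(-4 + 665) = -7055/661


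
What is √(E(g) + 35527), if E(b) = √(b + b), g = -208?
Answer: √(35527 + 4*I*√26) ≈ 188.49 + 0.0541*I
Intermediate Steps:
E(b) = √2*√b (E(b) = √(2*b) = √2*√b)
√(E(g) + 35527) = √(√2*√(-208) + 35527) = √(√2*(4*I*√13) + 35527) = √(4*I*√26 + 35527) = √(35527 + 4*I*√26)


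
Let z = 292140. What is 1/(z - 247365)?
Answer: 1/44775 ≈ 2.2334e-5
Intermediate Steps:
1/(z - 247365) = 1/(292140 - 247365) = 1/44775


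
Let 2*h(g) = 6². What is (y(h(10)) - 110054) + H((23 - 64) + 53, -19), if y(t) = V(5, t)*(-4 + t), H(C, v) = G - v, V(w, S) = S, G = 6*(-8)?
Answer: -109831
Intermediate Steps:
G = -48
h(g) = 18 (h(g) = (½)*6² = (½)*36 = 18)
H(C, v) = -48 - v
y(t) = t*(-4 + t)
(y(h(10)) - 110054) + H((23 - 64) + 53, -19) = (18*(-4 + 18) - 110054) + (-48 - 1*(-19)) = (18*14 - 110054) + (-48 + 19) = (252 - 110054) - 29 = -109802 - 29 = -109831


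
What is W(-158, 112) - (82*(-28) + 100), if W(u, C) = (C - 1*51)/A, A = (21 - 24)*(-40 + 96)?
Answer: 368867/168 ≈ 2195.6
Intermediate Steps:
A = -168 (A = -3*56 = -168)
W(u, C) = 17/56 - C/168 (W(u, C) = (C - 1*51)/(-168) = (C - 51)*(-1/168) = (-51 + C)*(-1/168) = 17/56 - C/168)
W(-158, 112) - (82*(-28) + 100) = (17/56 - 1/168*112) - (82*(-28) + 100) = (17/56 - ⅔) - (-2296 + 100) = -61/168 - 1*(-2196) = -61/168 + 2196 = 368867/168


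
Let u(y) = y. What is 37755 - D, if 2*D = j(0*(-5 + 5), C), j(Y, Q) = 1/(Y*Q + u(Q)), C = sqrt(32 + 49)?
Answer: 679589/18 ≈ 37755.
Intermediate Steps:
C = 9 (C = sqrt(81) = 9)
j(Y, Q) = 1/(Q + Q*Y) (j(Y, Q) = 1/(Y*Q + Q) = 1/(Q*Y + Q) = 1/(Q + Q*Y))
D = 1/18 (D = (1/(9*(1 + 0*(-5 + 5))))/2 = (1/(9*(1 + 0*0)))/2 = (1/(9*(1 + 0)))/2 = ((1/9)/1)/2 = ((1/9)*1)/2 = (1/2)*(1/9) = 1/18 ≈ 0.055556)
37755 - D = 37755 - 1*1/18 = 37755 - 1/18 = 679589/18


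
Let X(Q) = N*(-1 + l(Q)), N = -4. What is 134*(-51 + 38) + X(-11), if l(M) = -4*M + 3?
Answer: -1926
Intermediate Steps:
l(M) = 3 - 4*M
X(Q) = -8 + 16*Q (X(Q) = -4*(-1 + (3 - 4*Q)) = -4*(2 - 4*Q) = -8 + 16*Q)
134*(-51 + 38) + X(-11) = 134*(-51 + 38) + (-8 + 16*(-11)) = 134*(-13) + (-8 - 176) = -1742 - 184 = -1926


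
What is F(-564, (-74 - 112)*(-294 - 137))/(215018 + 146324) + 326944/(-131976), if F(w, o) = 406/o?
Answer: -197306226284719/79645708951614 ≈ -2.4773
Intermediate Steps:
F(-564, (-74 - 112)*(-294 - 137))/(215018 + 146324) + 326944/(-131976) = (406/(((-74 - 112)*(-294 - 137))))/(215018 + 146324) + 326944/(-131976) = (406/((-186*(-431))))/361342 + 326944*(-1/131976) = (406/80166)*(1/361342) - 40868/16497 = (406*(1/80166))*(1/361342) - 40868/16497 = (203/40083)*(1/361342) - 40868/16497 = 203/14483671386 - 40868/16497 = -197306226284719/79645708951614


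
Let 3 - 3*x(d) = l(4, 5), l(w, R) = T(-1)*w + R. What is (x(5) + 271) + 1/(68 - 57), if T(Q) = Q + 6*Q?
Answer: 9232/33 ≈ 279.76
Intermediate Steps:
T(Q) = 7*Q
l(w, R) = R - 7*w (l(w, R) = (7*(-1))*w + R = -7*w + R = R - 7*w)
x(d) = 26/3 (x(d) = 1 - (5 - 7*4)/3 = 1 - (5 - 28)/3 = 1 - ⅓*(-23) = 1 + 23/3 = 26/3)
(x(5) + 271) + 1/(68 - 57) = (26/3 + 271) + 1/(68 - 57) = 839/3 + 1/11 = 9232/33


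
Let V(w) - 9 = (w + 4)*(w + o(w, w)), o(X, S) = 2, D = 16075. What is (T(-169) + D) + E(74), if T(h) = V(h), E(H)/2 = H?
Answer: 43787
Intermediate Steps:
V(w) = 9 + (2 + w)*(4 + w) (V(w) = 9 + (w + 4)*(w + 2) = 9 + (4 + w)*(2 + w) = 9 + (2 + w)*(4 + w))
E(H) = 2*H
T(h) = 17 + h**2 + 6*h
(T(-169) + D) + E(74) = ((17 + (-169)**2 + 6*(-169)) + 16075) + 2*74 = ((17 + 28561 - 1014) + 16075) + 148 = (27564 + 16075) + 148 = 43639 + 148 = 43787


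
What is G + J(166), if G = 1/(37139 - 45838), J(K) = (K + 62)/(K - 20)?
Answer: 991613/635027 ≈ 1.5615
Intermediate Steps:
J(K) = (62 + K)/(-20 + K)
G = -1/8699 (G = 1/(-8699) = -1/8699 ≈ -0.00011496)
G + J(166) = -1/8699 + (62 + 166)/(-20 + 166) = -1/8699 + 228/146 = -1/8699 + (1/146)*228 = -1/8699 + 114/73 = 991613/635027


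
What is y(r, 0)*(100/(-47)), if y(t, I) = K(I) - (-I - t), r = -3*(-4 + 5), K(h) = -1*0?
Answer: 300/47 ≈ 6.3830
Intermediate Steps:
K(h) = 0
r = -3 (r = -3*1 = -3)
y(t, I) = I + t (y(t, I) = 0 - (-I - t) = 0 + (I + t) = I + t)
y(r, 0)*(100/(-47)) = (0 - 3)*(100/(-47)) = -300*(-1)/47 = -3*(-100/47) = 300/47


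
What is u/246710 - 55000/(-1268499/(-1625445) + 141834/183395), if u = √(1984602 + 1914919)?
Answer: -26659214175000/753137789 + √3899521/246710 ≈ -35398.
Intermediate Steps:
u = √3899521 ≈ 1974.7
u/246710 - 55000/(-1268499/(-1625445) + 141834/183395) = √3899521/246710 - 55000/(-1268499/(-1625445) + 141834/183395) = √3899521*(1/246710) - 55000/(-1268499*(-1/1625445) + 141834*(1/183395)) = √3899521/246710 - 55000/(10313/13215 + 141834/183395) = √3899521/246710 - 55000/753137789/484712985 = √3899521/246710 - 55000*484712985/753137789 = √3899521/246710 - 26659214175000/753137789 = -26659214175000/753137789 + √3899521/246710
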